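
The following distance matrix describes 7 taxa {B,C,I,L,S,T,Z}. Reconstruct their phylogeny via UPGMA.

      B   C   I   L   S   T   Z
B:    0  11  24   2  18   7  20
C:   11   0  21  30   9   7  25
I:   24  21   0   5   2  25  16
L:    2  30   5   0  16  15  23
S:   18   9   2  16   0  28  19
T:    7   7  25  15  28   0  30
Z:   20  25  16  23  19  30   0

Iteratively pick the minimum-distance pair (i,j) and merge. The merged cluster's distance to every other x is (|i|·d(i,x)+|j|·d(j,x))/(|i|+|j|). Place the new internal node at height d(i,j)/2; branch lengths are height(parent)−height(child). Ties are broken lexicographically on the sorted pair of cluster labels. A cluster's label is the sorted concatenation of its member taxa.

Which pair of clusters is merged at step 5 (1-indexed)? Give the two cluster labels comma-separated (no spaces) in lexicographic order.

1. join B+L (d=2) ⇒ BL; edges |B|=1, |L|=1
  updated: d(BL,C)=41/2, d(BL,I)=29/2, d(BL,S)=17, d(BL,T)=11, d(BL,Z)=43/2
2. join I+S (d=2) ⇒ IS; edges |I|=1, |S|=1
  updated: d(BL,IS)=63/4, d(C,IS)=15, d(IS,T)=53/2, d(IS,Z)=35/2
3. join C+T (d=7) ⇒ CT; edges |C|=7/2, |T|=7/2
  updated: d(BL,CT)=63/4, d(CT,IS)=83/4, d(CT,Z)=55/2
4. join BL+CT (d=63/4) ⇒ BCLT; edges |BL|=55/8, |CT|=35/8
  updated: d(BCLT,IS)=73/4, d(BCLT,Z)=49/2
5. join IS+Z (d=35/2) ⇒ ISZ; edges |IS|=31/4, |Z|=35/4
  updated: d(BCLT,ISZ)=61/3
6. join BCLT+ISZ (d=61/3) ⇒ BCILSTZ; edges |BCLT|=55/24, |ISZ|=17/12
final tree: (((B:1,L:1):55/8,(C:7/2,T:7/2):35/8):55/24,((I:1,S:1):31/4,Z:35/4):17/12)
total length: 1019/24

IS,Z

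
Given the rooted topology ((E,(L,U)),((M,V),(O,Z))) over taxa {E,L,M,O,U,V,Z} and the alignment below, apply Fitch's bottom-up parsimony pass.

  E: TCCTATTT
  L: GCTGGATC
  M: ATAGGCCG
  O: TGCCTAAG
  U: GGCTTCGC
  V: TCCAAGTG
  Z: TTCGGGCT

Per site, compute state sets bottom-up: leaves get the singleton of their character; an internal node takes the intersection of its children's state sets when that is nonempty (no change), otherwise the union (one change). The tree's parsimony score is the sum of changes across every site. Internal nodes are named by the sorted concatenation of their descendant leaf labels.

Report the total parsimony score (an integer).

28

LU@0: {G} ∩ {G} = {G} (intersection, +0)
ELU@0: {T} ∪ {G} = {G,T} (union, +1)
MV@0: {A} ∪ {T} = {A,T} (union, +1)
OZ@0: {T} ∩ {T} = {T} (intersection, +0)
MOVZ@0: {A,T} ∩ {T} = {T} (intersection, +0)
ELMOUVZ@0: {G,T} ∩ {T} = {T} (intersection, +0)
LU@1: {C} ∪ {G} = {C,G} (union, +1)
ELU@1: {C} ∩ {C,G} = {C} (intersection, +0)
MV@1: {T} ∪ {C} = {C,T} (union, +1)
OZ@1: {G} ∪ {T} = {G,T} (union, +1)
MOVZ@1: {C,T} ∩ {G,T} = {T} (intersection, +0)
ELMOUVZ@1: {C} ∪ {T} = {C,T} (union, +1)
LU@2: {T} ∪ {C} = {C,T} (union, +1)
ELU@2: {C} ∩ {C,T} = {C} (intersection, +0)
MV@2: {A} ∪ {C} = {A,C} (union, +1)
OZ@2: {C} ∩ {C} = {C} (intersection, +0)
MOVZ@2: {A,C} ∩ {C} = {C} (intersection, +0)
ELMOUVZ@2: {C} ∩ {C} = {C} (intersection, +0)
LU@3: {G} ∪ {T} = {G,T} (union, +1)
ELU@3: {T} ∩ {G,T} = {T} (intersection, +0)
MV@3: {G} ∪ {A} = {A,G} (union, +1)
OZ@3: {C} ∪ {G} = {C,G} (union, +1)
MOVZ@3: {A,G} ∩ {C,G} = {G} (intersection, +0)
ELMOUVZ@3: {T} ∪ {G} = {G,T} (union, +1)
LU@4: {G} ∪ {T} = {G,T} (union, +1)
ELU@4: {A} ∪ {G,T} = {A,G,T} (union, +1)
MV@4: {G} ∪ {A} = {A,G} (union, +1)
OZ@4: {T} ∪ {G} = {G,T} (union, +1)
MOVZ@4: {A,G} ∩ {G,T} = {G} (intersection, +0)
ELMOUVZ@4: {A,G,T} ∩ {G} = {G} (intersection, +0)
LU@5: {A} ∪ {C} = {A,C} (union, +1)
ELU@5: {T} ∪ {A,C} = {A,C,T} (union, +1)
MV@5: {C} ∪ {G} = {C,G} (union, +1)
OZ@5: {A} ∪ {G} = {A,G} (union, +1)
MOVZ@5: {C,G} ∩ {A,G} = {G} (intersection, +0)
ELMOUVZ@5: {A,C,T} ∪ {G} = {A,C,G,T} (union, +1)
LU@6: {T} ∪ {G} = {G,T} (union, +1)
ELU@6: {T} ∩ {G,T} = {T} (intersection, +0)
MV@6: {C} ∪ {T} = {C,T} (union, +1)
OZ@6: {A} ∪ {C} = {A,C} (union, +1)
MOVZ@6: {C,T} ∩ {A,C} = {C} (intersection, +0)
ELMOUVZ@6: {T} ∪ {C} = {C,T} (union, +1)
LU@7: {C} ∩ {C} = {C} (intersection, +0)
ELU@7: {T} ∪ {C} = {C,T} (union, +1)
MV@7: {G} ∩ {G} = {G} (intersection, +0)
OZ@7: {G} ∪ {T} = {G,T} (union, +1)
MOVZ@7: {G} ∩ {G,T} = {G} (intersection, +0)
ELMOUVZ@7: {C,T} ∪ {G} = {C,G,T} (union, +1)
per-site changes: [2, 4, 2, 4, 4, 5, 4, 3]; total = 28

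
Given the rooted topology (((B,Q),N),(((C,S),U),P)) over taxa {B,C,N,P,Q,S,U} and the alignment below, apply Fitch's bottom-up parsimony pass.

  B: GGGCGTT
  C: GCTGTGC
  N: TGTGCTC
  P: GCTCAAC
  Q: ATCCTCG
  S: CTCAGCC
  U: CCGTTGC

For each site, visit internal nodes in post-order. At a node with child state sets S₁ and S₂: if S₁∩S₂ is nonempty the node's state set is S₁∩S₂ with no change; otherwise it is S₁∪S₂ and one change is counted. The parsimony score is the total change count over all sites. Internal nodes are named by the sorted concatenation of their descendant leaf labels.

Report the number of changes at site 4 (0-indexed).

[col 0] BQ: children B:{G}, Q:{A} ∪→ {A,G}; cost 1
[col 0] BNQ: children BQ:{A,G}, N:{T} ∪→ {A,G,T}; cost 1
[col 0] CS: children C:{G}, S:{C} ∪→ {C,G}; cost 1
[col 0] CSU: children CS:{C,G}, U:{C} ∩→ {C}; cost 0
[col 0] CPSU: children CSU:{C}, P:{G} ∪→ {C,G}; cost 1
[col 0] BCNPQSU: children BNQ:{A,G,T}, CPSU:{C,G} ∩→ {G}; cost 0
[col 1] BQ: children B:{G}, Q:{T} ∪→ {G,T}; cost 1
[col 1] BNQ: children BQ:{G,T}, N:{G} ∩→ {G}; cost 0
[col 1] CS: children C:{C}, S:{T} ∪→ {C,T}; cost 1
[col 1] CSU: children CS:{C,T}, U:{C} ∩→ {C}; cost 0
[col 1] CPSU: children CSU:{C}, P:{C} ∩→ {C}; cost 0
[col 1] BCNPQSU: children BNQ:{G}, CPSU:{C} ∪→ {C,G}; cost 1
[col 2] BQ: children B:{G}, Q:{C} ∪→ {C,G}; cost 1
[col 2] BNQ: children BQ:{C,G}, N:{T} ∪→ {C,G,T}; cost 1
[col 2] CS: children C:{T}, S:{C} ∪→ {C,T}; cost 1
[col 2] CSU: children CS:{C,T}, U:{G} ∪→ {C,G,T}; cost 1
[col 2] CPSU: children CSU:{C,G,T}, P:{T} ∩→ {T}; cost 0
[col 2] BCNPQSU: children BNQ:{C,G,T}, CPSU:{T} ∩→ {T}; cost 0
[col 3] BQ: children B:{C}, Q:{C} ∩→ {C}; cost 0
[col 3] BNQ: children BQ:{C}, N:{G} ∪→ {C,G}; cost 1
[col 3] CS: children C:{G}, S:{A} ∪→ {A,G}; cost 1
[col 3] CSU: children CS:{A,G}, U:{T} ∪→ {A,G,T}; cost 1
[col 3] CPSU: children CSU:{A,G,T}, P:{C} ∪→ {A,C,G,T}; cost 1
[col 3] BCNPQSU: children BNQ:{C,G}, CPSU:{A,C,G,T} ∩→ {C,G}; cost 0
[col 4] BQ: children B:{G}, Q:{T} ∪→ {G,T}; cost 1
[col 4] BNQ: children BQ:{G,T}, N:{C} ∪→ {C,G,T}; cost 1
[col 4] CS: children C:{T}, S:{G} ∪→ {G,T}; cost 1
[col 4] CSU: children CS:{G,T}, U:{T} ∩→ {T}; cost 0
[col 4] CPSU: children CSU:{T}, P:{A} ∪→ {A,T}; cost 1
[col 4] BCNPQSU: children BNQ:{C,G,T}, CPSU:{A,T} ∩→ {T}; cost 0
[col 5] BQ: children B:{T}, Q:{C} ∪→ {C,T}; cost 1
[col 5] BNQ: children BQ:{C,T}, N:{T} ∩→ {T}; cost 0
[col 5] CS: children C:{G}, S:{C} ∪→ {C,G}; cost 1
[col 5] CSU: children CS:{C,G}, U:{G} ∩→ {G}; cost 0
[col 5] CPSU: children CSU:{G}, P:{A} ∪→ {A,G}; cost 1
[col 5] BCNPQSU: children BNQ:{T}, CPSU:{A,G} ∪→ {A,G,T}; cost 1
[col 6] BQ: children B:{T}, Q:{G} ∪→ {G,T}; cost 1
[col 6] BNQ: children BQ:{G,T}, N:{C} ∪→ {C,G,T}; cost 1
[col 6] CS: children C:{C}, S:{C} ∩→ {C}; cost 0
[col 6] CSU: children CS:{C}, U:{C} ∩→ {C}; cost 0
[col 6] CPSU: children CSU:{C}, P:{C} ∩→ {C}; cost 0
[col 6] BCNPQSU: children BNQ:{C,G,T}, CPSU:{C} ∩→ {C}; cost 0
per-site changes: [4, 3, 4, 4, 4, 4, 2]; total = 25

4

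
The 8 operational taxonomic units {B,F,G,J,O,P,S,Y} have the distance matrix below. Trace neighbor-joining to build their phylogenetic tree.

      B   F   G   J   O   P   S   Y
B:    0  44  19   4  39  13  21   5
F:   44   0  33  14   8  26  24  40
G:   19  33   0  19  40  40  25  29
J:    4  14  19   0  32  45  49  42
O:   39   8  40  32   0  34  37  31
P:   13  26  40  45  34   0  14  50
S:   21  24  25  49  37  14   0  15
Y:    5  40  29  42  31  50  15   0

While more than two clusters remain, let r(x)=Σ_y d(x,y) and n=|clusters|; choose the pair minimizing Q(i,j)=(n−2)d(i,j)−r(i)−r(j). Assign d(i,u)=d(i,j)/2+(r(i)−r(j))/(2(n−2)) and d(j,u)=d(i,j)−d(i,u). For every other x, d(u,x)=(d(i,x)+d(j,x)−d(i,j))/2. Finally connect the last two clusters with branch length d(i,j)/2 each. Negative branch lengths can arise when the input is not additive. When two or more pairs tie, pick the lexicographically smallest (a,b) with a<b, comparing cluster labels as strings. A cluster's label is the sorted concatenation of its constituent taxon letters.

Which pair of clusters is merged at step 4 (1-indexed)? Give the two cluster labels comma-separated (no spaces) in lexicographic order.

FO,PS

iteration 1: select F,O (d=8, Q=-362); attach at lengths (4/3, 20/3); label the merged cluster FO
  updated: d(B,FO)=75/2, d(FO,G)=65/2, d(FO,J)=19, d(FO,P)=26, d(FO,S)=53/2, d(FO,Y)=63/2
iteration 2: select P,S (d=14, Q=-537/2); attach at lengths (43/4, 13/4); label the merged cluster PS
  updated: d(B,PS)=10, d(FO,PS)=77/4, d(G,PS)=51/2, d(J,PS)=40, d(PS,Y)=51/2
iteration 3: select B,Y (d=5, Q=-377/2); attach at lengths (-75/16, 155/16); label the merged cluster BY
  updated: d(BY,FO)=32, d(BY,G)=43/2, d(BY,J)=41/2, d(BY,PS)=61/4
iteration 4: select FO,PS (d=77/4, Q=-145); attach at lengths (121/12, 55/6); label the merged cluster FOPS
  updated: d(BY,FOPS)=14, d(FOPS,G)=155/8, d(FOPS,J)=159/8
iteration 5: select BY,FOPS (d=14, Q=-325/4); attach at lengths (123/16, 101/16); label the merged cluster BFOPSY
  updated: d(BFOPSY,G)=215/16, d(BFOPSY,J)=211/16
iteration 6: select BFOPSY,G (d=215/16, Q=-365/8); attach at lengths (61/16, 77/8); label the merged cluster BFGOPSY
  updated: d(BFGOPSY,J)=75/8
iteration 7: select BFGOPSY,J (d=75/8); attach at lengths (75/16, 75/16); label the merged cluster BFGJOPSY
final tree: ((((B:-75/16,Y:155/16):123/16,((F:4/3,O:20/3):121/12,(P:43/4,S:13/4):55/6):101/16):61/16,G:77/8):75/16,J:75/16)
total length: 1329/16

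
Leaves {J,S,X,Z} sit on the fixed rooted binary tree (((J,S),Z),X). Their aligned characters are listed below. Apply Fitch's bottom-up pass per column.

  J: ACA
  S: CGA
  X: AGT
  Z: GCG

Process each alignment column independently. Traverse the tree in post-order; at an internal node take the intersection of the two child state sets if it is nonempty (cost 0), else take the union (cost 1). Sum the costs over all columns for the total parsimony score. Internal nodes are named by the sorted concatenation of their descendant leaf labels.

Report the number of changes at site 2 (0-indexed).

site 0, node JS: J={A} ∪ S={C} → {A,C} (+1)
site 0, node JSZ: JS={A,C} ∪ Z={G} → {A,C,G} (+1)
site 0, node JSXZ: JSZ={A,C,G} ∩ X={A} → {A} (+0)
site 1, node JS: J={C} ∪ S={G} → {C,G} (+1)
site 1, node JSZ: JS={C,G} ∩ Z={C} → {C} (+0)
site 1, node JSXZ: JSZ={C} ∪ X={G} → {C,G} (+1)
site 2, node JS: J={A} ∩ S={A} → {A} (+0)
site 2, node JSZ: JS={A} ∪ Z={G} → {A,G} (+1)
site 2, node JSXZ: JSZ={A,G} ∪ X={T} → {A,G,T} (+1)
per-site changes: [2, 2, 2]; total = 6

2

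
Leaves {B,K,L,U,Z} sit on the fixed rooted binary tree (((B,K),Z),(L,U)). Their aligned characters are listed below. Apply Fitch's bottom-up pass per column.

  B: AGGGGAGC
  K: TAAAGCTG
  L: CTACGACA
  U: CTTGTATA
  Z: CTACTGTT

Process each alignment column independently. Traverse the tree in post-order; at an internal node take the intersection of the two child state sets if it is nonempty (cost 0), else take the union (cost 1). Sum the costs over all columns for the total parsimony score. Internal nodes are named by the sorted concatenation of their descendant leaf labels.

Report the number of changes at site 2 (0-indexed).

2

BK@0: {A} ∪ {T} = {A,T} (union, +1)
BKZ@0: {A,T} ∪ {C} = {A,C,T} (union, +1)
LU@0: {C} ∩ {C} = {C} (intersection, +0)
BKLUZ@0: {A,C,T} ∩ {C} = {C} (intersection, +0)
BK@1: {G} ∪ {A} = {A,G} (union, +1)
BKZ@1: {A,G} ∪ {T} = {A,G,T} (union, +1)
LU@1: {T} ∩ {T} = {T} (intersection, +0)
BKLUZ@1: {A,G,T} ∩ {T} = {T} (intersection, +0)
BK@2: {G} ∪ {A} = {A,G} (union, +1)
BKZ@2: {A,G} ∩ {A} = {A} (intersection, +0)
LU@2: {A} ∪ {T} = {A,T} (union, +1)
BKLUZ@2: {A} ∩ {A,T} = {A} (intersection, +0)
BK@3: {G} ∪ {A} = {A,G} (union, +1)
BKZ@3: {A,G} ∪ {C} = {A,C,G} (union, +1)
LU@3: {C} ∪ {G} = {C,G} (union, +1)
BKLUZ@3: {A,C,G} ∩ {C,G} = {C,G} (intersection, +0)
BK@4: {G} ∩ {G} = {G} (intersection, +0)
BKZ@4: {G} ∪ {T} = {G,T} (union, +1)
LU@4: {G} ∪ {T} = {G,T} (union, +1)
BKLUZ@4: {G,T} ∩ {G,T} = {G,T} (intersection, +0)
BK@5: {A} ∪ {C} = {A,C} (union, +1)
BKZ@5: {A,C} ∪ {G} = {A,C,G} (union, +1)
LU@5: {A} ∩ {A} = {A} (intersection, +0)
BKLUZ@5: {A,C,G} ∩ {A} = {A} (intersection, +0)
BK@6: {G} ∪ {T} = {G,T} (union, +1)
BKZ@6: {G,T} ∩ {T} = {T} (intersection, +0)
LU@6: {C} ∪ {T} = {C,T} (union, +1)
BKLUZ@6: {T} ∩ {C,T} = {T} (intersection, +0)
BK@7: {C} ∪ {G} = {C,G} (union, +1)
BKZ@7: {C,G} ∪ {T} = {C,G,T} (union, +1)
LU@7: {A} ∩ {A} = {A} (intersection, +0)
BKLUZ@7: {C,G,T} ∪ {A} = {A,C,G,T} (union, +1)
per-site changes: [2, 2, 2, 3, 2, 2, 2, 3]; total = 18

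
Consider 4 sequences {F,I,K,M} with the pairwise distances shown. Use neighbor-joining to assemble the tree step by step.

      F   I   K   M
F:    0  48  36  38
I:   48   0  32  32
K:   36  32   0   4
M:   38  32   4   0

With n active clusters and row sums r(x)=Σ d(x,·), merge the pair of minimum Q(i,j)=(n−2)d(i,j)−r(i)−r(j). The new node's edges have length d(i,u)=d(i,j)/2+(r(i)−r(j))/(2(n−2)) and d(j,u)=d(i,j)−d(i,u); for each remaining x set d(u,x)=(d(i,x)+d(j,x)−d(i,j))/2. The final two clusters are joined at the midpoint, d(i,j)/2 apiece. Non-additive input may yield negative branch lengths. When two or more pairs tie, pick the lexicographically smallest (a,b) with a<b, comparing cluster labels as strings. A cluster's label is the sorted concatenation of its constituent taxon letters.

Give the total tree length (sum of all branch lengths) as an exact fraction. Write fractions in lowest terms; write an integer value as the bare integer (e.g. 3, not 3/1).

step 1: merge (F,I) at d=48, Q=-138; branch lengths F→53/2, I→43/2; new cluster FI
  updated: d(FI,K)=10, d(FI,M)=11
step 2: merge (FI,K) at d=10, Q=-25; branch lengths FI→17/2, K→3/2; new cluster FIK
  updated: d(FIK,M)=5/2
step 3: merge (FIK,M) at d=5/2; branch lengths FIK→5/4, M→5/4; new cluster FIKM
final tree: (((F:53/2,I:43/2):17/2,K:3/2):5/4,M:5/4)
total length: 121/2

121/2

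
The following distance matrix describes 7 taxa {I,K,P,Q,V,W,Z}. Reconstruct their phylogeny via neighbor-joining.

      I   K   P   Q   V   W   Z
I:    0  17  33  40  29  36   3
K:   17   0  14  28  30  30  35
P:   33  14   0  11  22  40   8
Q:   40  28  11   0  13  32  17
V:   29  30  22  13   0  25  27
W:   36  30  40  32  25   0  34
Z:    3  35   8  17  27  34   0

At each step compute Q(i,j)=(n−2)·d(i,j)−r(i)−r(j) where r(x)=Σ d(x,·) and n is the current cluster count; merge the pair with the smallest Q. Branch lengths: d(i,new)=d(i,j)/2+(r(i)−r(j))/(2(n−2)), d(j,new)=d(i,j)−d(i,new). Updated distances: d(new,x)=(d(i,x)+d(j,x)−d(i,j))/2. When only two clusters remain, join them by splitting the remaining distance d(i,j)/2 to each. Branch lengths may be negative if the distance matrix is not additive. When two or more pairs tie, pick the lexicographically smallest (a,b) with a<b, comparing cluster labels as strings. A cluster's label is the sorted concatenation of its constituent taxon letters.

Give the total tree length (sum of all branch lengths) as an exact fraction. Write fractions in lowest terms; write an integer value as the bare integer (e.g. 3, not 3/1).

step 1: merge (I,Z) at d=3, Q=-267; branch lengths I→49/10, Z→-19/10; new cluster IZ
  updated: d(IZ,K)=49/2, d(IZ,P)=19, d(IZ,Q)=27, d(IZ,V)=53/2, d(IZ,W)=67/2
step 2: merge (V,W) at d=25, Q=-177; branch lengths V→7, W→18; new cluster VW
  updated: d(IZ,VW)=35/2, d(K,VW)=35/2, d(P,VW)=37/2, d(Q,VW)=10
step 3: merge (Q,VW) at d=10, Q=-219/2; branch lengths Q→85/12, VW→35/12; new cluster QVW
  updated: d(IZ,QVW)=69/4, d(K,QVW)=71/4, d(P,QVW)=39/4
step 4: merge (IZ,QVW) at d=69/4, Q=-71; branch lengths IZ→101/8, QVW→37/8; new cluster IQVWZ
  updated: d(IQVWZ,K)=25/2, d(IQVWZ,P)=23/4
step 5: merge (IQVWZ,K) at d=25/2, Q=-129/4; branch lengths IQVWZ→17/8, K→83/8; new cluster IKQVWZ
  updated: d(IKQVWZ,P)=29/8
step 6: merge (IKQVWZ,P) at d=29/8; branch lengths IKQVWZ→29/16, P→29/16; new cluster IKPQVWZ
final tree: ((((I:49/10,Z:-19/10):101/8,(Q:85/12,(V:7,W:18):35/12):37/8):17/8,K:83/8):29/16,P:29/16)
total length: 571/8

571/8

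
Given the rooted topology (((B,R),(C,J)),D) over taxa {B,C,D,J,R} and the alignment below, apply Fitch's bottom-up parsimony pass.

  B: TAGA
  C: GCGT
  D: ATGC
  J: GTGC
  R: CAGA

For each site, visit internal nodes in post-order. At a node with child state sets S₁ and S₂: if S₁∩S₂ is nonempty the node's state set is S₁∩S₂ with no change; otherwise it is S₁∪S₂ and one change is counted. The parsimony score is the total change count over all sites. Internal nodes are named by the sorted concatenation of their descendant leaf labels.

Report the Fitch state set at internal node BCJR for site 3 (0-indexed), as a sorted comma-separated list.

A,C,T

site 0, node BR: B={T} ∪ R={C} → {C,T} (+1)
site 0, node CJ: C={G} ∩ J={G} → {G} (+0)
site 0, node BCJR: BR={C,T} ∪ CJ={G} → {C,G,T} (+1)
site 0, node BCDJR: BCJR={C,G,T} ∪ D={A} → {A,C,G,T} (+1)
site 1, node BR: B={A} ∩ R={A} → {A} (+0)
site 1, node CJ: C={C} ∪ J={T} → {C,T} (+1)
site 1, node BCJR: BR={A} ∪ CJ={C,T} → {A,C,T} (+1)
site 1, node BCDJR: BCJR={A,C,T} ∩ D={T} → {T} (+0)
site 2, node BR: B={G} ∩ R={G} → {G} (+0)
site 2, node CJ: C={G} ∩ J={G} → {G} (+0)
site 2, node BCJR: BR={G} ∩ CJ={G} → {G} (+0)
site 2, node BCDJR: BCJR={G} ∩ D={G} → {G} (+0)
site 3, node BR: B={A} ∩ R={A} → {A} (+0)
site 3, node CJ: C={T} ∪ J={C} → {C,T} (+1)
site 3, node BCJR: BR={A} ∪ CJ={C,T} → {A,C,T} (+1)
site 3, node BCDJR: BCJR={A,C,T} ∩ D={C} → {C} (+0)
per-site changes: [3, 2, 0, 2]; total = 7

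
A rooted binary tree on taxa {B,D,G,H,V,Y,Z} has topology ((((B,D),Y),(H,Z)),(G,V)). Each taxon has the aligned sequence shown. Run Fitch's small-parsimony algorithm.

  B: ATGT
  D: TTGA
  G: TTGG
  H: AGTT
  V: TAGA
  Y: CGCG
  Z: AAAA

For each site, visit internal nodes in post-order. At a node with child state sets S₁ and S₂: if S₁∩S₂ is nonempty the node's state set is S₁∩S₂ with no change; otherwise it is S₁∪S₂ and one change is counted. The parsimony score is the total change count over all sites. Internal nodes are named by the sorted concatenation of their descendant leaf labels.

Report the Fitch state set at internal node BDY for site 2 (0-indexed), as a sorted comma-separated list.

C,G

[col 0] BD: children B:{A}, D:{T} ∪→ {A,T}; cost 1
[col 0] BDY: children BD:{A,T}, Y:{C} ∪→ {A,C,T}; cost 1
[col 0] HZ: children H:{A}, Z:{A} ∩→ {A}; cost 0
[col 0] BDHYZ: children BDY:{A,C,T}, HZ:{A} ∩→ {A}; cost 0
[col 0] GV: children G:{T}, V:{T} ∩→ {T}; cost 0
[col 0] BDGHVYZ: children BDHYZ:{A}, GV:{T} ∪→ {A,T}; cost 1
[col 1] BD: children B:{T}, D:{T} ∩→ {T}; cost 0
[col 1] BDY: children BD:{T}, Y:{G} ∪→ {G,T}; cost 1
[col 1] HZ: children H:{G}, Z:{A} ∪→ {A,G}; cost 1
[col 1] BDHYZ: children BDY:{G,T}, HZ:{A,G} ∩→ {G}; cost 0
[col 1] GV: children G:{T}, V:{A} ∪→ {A,T}; cost 1
[col 1] BDGHVYZ: children BDHYZ:{G}, GV:{A,T} ∪→ {A,G,T}; cost 1
[col 2] BD: children B:{G}, D:{G} ∩→ {G}; cost 0
[col 2] BDY: children BD:{G}, Y:{C} ∪→ {C,G}; cost 1
[col 2] HZ: children H:{T}, Z:{A} ∪→ {A,T}; cost 1
[col 2] BDHYZ: children BDY:{C,G}, HZ:{A,T} ∪→ {A,C,G,T}; cost 1
[col 2] GV: children G:{G}, V:{G} ∩→ {G}; cost 0
[col 2] BDGHVYZ: children BDHYZ:{A,C,G,T}, GV:{G} ∩→ {G}; cost 0
[col 3] BD: children B:{T}, D:{A} ∪→ {A,T}; cost 1
[col 3] BDY: children BD:{A,T}, Y:{G} ∪→ {A,G,T}; cost 1
[col 3] HZ: children H:{T}, Z:{A} ∪→ {A,T}; cost 1
[col 3] BDHYZ: children BDY:{A,G,T}, HZ:{A,T} ∩→ {A,T}; cost 0
[col 3] GV: children G:{G}, V:{A} ∪→ {A,G}; cost 1
[col 3] BDGHVYZ: children BDHYZ:{A,T}, GV:{A,G} ∩→ {A}; cost 0
per-site changes: [3, 4, 3, 4]; total = 14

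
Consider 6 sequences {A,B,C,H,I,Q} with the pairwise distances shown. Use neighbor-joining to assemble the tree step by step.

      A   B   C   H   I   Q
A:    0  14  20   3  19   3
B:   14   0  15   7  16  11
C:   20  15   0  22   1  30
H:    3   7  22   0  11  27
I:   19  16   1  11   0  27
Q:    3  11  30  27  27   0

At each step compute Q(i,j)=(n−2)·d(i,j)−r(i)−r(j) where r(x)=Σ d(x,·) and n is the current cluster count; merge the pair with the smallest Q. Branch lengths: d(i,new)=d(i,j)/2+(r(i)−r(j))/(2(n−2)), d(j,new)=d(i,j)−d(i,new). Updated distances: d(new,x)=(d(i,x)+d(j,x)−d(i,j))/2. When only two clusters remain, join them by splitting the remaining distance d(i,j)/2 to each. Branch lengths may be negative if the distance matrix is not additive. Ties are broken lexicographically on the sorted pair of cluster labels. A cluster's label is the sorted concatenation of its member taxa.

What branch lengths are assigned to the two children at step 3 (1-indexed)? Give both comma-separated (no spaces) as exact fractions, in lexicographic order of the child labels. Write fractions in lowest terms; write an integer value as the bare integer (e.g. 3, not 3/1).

step 1: merge (C,I) at d=1, Q=-158; branch lengths C→9/4, I→-5/4; new cluster CI
  updated: d(A,CI)=19, d(B,CI)=15, d(CI,H)=16, d(CI,Q)=28
step 2: merge (A,Q) at d=3, Q=-99; branch lengths A→-7/2, Q→13/2; new cluster AQ
  updated: d(AQ,B)=11, d(AQ,CI)=22, d(AQ,H)=27/2
step 3: merge (AQ,B) at d=11, Q=-115/2; branch lengths AQ→71/8, B→17/8; new cluster ABQ
  updated: d(ABQ,CI)=13, d(ABQ,H)=19/4
step 4: merge (ABQ,CI) at d=13, Q=-135/4; branch lengths ABQ→7/8, CI→97/8; new cluster ABCIQ
  updated: d(ABCIQ,H)=31/8
step 5: merge (ABCIQ,H) at d=31/8; branch lengths ABCIQ→31/16, H→31/16; new cluster ABCHIQ
final tree: ((((A:-7/2,Q:13/2):71/8,B:17/8):7/8,(C:9/4,I:-5/4):97/8):31/16,H:31/16)
total length: 255/8

71/8,17/8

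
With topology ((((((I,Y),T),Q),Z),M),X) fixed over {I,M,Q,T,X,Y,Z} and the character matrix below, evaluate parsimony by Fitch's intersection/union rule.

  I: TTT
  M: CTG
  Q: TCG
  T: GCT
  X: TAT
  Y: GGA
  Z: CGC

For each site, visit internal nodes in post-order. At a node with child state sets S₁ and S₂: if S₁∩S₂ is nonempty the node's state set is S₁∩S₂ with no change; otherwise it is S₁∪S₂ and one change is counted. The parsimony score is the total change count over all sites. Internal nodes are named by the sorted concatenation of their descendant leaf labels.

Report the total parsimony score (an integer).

13

[col 0] IY: children I:{T}, Y:{G} ∪→ {G,T}; cost 1
[col 0] ITY: children IY:{G,T}, T:{G} ∩→ {G}; cost 0
[col 0] IQTY: children ITY:{G}, Q:{T} ∪→ {G,T}; cost 1
[col 0] IQTYZ: children IQTY:{G,T}, Z:{C} ∪→ {C,G,T}; cost 1
[col 0] IMQTYZ: children IQTYZ:{C,G,T}, M:{C} ∩→ {C}; cost 0
[col 0] IMQTXYZ: children IMQTYZ:{C}, X:{T} ∪→ {C,T}; cost 1
[col 1] IY: children I:{T}, Y:{G} ∪→ {G,T}; cost 1
[col 1] ITY: children IY:{G,T}, T:{C} ∪→ {C,G,T}; cost 1
[col 1] IQTY: children ITY:{C,G,T}, Q:{C} ∩→ {C}; cost 0
[col 1] IQTYZ: children IQTY:{C}, Z:{G} ∪→ {C,G}; cost 1
[col 1] IMQTYZ: children IQTYZ:{C,G}, M:{T} ∪→ {C,G,T}; cost 1
[col 1] IMQTXYZ: children IMQTYZ:{C,G,T}, X:{A} ∪→ {A,C,G,T}; cost 1
[col 2] IY: children I:{T}, Y:{A} ∪→ {A,T}; cost 1
[col 2] ITY: children IY:{A,T}, T:{T} ∩→ {T}; cost 0
[col 2] IQTY: children ITY:{T}, Q:{G} ∪→ {G,T}; cost 1
[col 2] IQTYZ: children IQTY:{G,T}, Z:{C} ∪→ {C,G,T}; cost 1
[col 2] IMQTYZ: children IQTYZ:{C,G,T}, M:{G} ∩→ {G}; cost 0
[col 2] IMQTXYZ: children IMQTYZ:{G}, X:{T} ∪→ {G,T}; cost 1
per-site changes: [4, 5, 4]; total = 13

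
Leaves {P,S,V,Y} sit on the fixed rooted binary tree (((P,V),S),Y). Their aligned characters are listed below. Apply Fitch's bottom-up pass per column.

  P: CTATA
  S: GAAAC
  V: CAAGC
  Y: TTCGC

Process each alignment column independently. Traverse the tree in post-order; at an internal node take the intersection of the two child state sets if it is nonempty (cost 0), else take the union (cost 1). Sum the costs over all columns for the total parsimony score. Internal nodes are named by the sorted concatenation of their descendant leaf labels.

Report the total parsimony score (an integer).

8

[col 0] PV: children P:{C}, V:{C} ∩→ {C}; cost 0
[col 0] PSV: children PV:{C}, S:{G} ∪→ {C,G}; cost 1
[col 0] PSVY: children PSV:{C,G}, Y:{T} ∪→ {C,G,T}; cost 1
[col 1] PV: children P:{T}, V:{A} ∪→ {A,T}; cost 1
[col 1] PSV: children PV:{A,T}, S:{A} ∩→ {A}; cost 0
[col 1] PSVY: children PSV:{A}, Y:{T} ∪→ {A,T}; cost 1
[col 2] PV: children P:{A}, V:{A} ∩→ {A}; cost 0
[col 2] PSV: children PV:{A}, S:{A} ∩→ {A}; cost 0
[col 2] PSVY: children PSV:{A}, Y:{C} ∪→ {A,C}; cost 1
[col 3] PV: children P:{T}, V:{G} ∪→ {G,T}; cost 1
[col 3] PSV: children PV:{G,T}, S:{A} ∪→ {A,G,T}; cost 1
[col 3] PSVY: children PSV:{A,G,T}, Y:{G} ∩→ {G}; cost 0
[col 4] PV: children P:{A}, V:{C} ∪→ {A,C}; cost 1
[col 4] PSV: children PV:{A,C}, S:{C} ∩→ {C}; cost 0
[col 4] PSVY: children PSV:{C}, Y:{C} ∩→ {C}; cost 0
per-site changes: [2, 2, 1, 2, 1]; total = 8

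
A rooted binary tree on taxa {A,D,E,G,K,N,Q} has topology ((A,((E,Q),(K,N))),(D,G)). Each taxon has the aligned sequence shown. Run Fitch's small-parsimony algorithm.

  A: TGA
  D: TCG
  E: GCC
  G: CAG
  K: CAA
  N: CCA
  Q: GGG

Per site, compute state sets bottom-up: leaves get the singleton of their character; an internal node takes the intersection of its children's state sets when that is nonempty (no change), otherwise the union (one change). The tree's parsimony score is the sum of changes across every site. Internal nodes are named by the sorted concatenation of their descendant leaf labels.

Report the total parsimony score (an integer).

10

EQ@0: {G} ∩ {G} = {G} (intersection, +0)
KN@0: {C} ∩ {C} = {C} (intersection, +0)
EKNQ@0: {G} ∪ {C} = {C,G} (union, +1)
AEKNQ@0: {T} ∪ {C,G} = {C,G,T} (union, +1)
DG@0: {T} ∪ {C} = {C,T} (union, +1)
ADEGKNQ@0: {C,G,T} ∩ {C,T} = {C,T} (intersection, +0)
EQ@1: {C} ∪ {G} = {C,G} (union, +1)
KN@1: {A} ∪ {C} = {A,C} (union, +1)
EKNQ@1: {C,G} ∩ {A,C} = {C} (intersection, +0)
AEKNQ@1: {G} ∪ {C} = {C,G} (union, +1)
DG@1: {C} ∪ {A} = {A,C} (union, +1)
ADEGKNQ@1: {C,G} ∩ {A,C} = {C} (intersection, +0)
EQ@2: {C} ∪ {G} = {C,G} (union, +1)
KN@2: {A} ∩ {A} = {A} (intersection, +0)
EKNQ@2: {C,G} ∪ {A} = {A,C,G} (union, +1)
AEKNQ@2: {A} ∩ {A,C,G} = {A} (intersection, +0)
DG@2: {G} ∩ {G} = {G} (intersection, +0)
ADEGKNQ@2: {A} ∪ {G} = {A,G} (union, +1)
per-site changes: [3, 4, 3]; total = 10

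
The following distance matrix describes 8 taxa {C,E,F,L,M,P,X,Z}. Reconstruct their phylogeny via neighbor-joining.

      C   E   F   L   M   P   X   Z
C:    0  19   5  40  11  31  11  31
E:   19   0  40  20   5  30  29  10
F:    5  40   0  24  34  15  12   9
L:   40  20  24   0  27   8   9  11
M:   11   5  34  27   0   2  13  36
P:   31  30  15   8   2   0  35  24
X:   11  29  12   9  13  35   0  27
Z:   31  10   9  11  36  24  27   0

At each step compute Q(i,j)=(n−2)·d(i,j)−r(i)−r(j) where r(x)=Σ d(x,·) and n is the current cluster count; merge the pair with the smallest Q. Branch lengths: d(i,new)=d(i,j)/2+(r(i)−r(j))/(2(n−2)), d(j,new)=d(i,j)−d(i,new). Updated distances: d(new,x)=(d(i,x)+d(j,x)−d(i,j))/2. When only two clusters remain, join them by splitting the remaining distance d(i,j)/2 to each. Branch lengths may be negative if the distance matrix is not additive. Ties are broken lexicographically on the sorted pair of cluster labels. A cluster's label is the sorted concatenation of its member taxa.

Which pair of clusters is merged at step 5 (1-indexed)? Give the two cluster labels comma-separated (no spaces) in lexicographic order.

step 1: merge (M,P) at d=2, Q=-261; branch lengths M→-5/12, P→29/12; new cluster MP
  updated: d(C,MP)=20, d(E,MP)=33/2, d(F,MP)=47/2, d(L,MP)=33/2, d(MP,X)=23, d(MP,Z)=29
step 2: merge (C,F) at d=5, Q=-429/2; branch lengths C→15/4, F→5/4; new cluster CF
  updated: d(CF,E)=27, d(CF,L)=59/2, d(CF,MP)=77/4, d(CF,X)=9, d(CF,Z)=35/2
step 3: merge (CF,X) at d=9, Q=-653/4; branch lengths CF→165/32, X→123/32; new cluster CFX
  updated: d(CFX,E)=47/2, d(CFX,L)=59/4, d(CFX,MP)=133/8, d(CFX,Z)=71/4
step 4: merge (E,Z) at d=10, Q=-431/4; branch lengths E→43/8, Z→37/8; new cluster EZ
  updated: d(CFX,EZ)=125/8, d(EZ,L)=21/2, d(EZ,MP)=71/4
step 5: merge (CFX,MP) at d=133/8, Q=-517/8; branch lengths CFX→235/32, MP→297/32; new cluster CFMPX
  updated: d(CFMPX,EZ)=67/8, d(CFMPX,L)=117/16
step 6: merge (CFMPX,EZ) at d=67/8, Q=-419/16; branch lengths CFMPX→83/32, EZ→185/32; new cluster CEFMPXZ
  updated: d(CEFMPXZ,L)=151/32
step 7: merge (CEFMPXZ,L) at d=151/32; branch lengths CEFMPXZ→151/64, L→151/64; new cluster CEFLMPXZ
final tree: (((((C:15/4,F:5/4):165/32,X:123/32):235/32,(M:-5/12,P:29/12):297/32):83/32,(E:43/8,Z:37/8):185/32):151/64,L:151/64)
total length: 1783/32

CFX,MP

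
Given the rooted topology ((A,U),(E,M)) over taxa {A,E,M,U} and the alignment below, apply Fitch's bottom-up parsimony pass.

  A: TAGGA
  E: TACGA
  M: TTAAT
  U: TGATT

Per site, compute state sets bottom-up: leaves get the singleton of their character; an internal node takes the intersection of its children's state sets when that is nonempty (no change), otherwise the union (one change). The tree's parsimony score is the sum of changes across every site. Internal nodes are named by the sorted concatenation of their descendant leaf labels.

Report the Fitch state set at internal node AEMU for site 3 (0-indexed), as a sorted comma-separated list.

G

[col 0] AU: children A:{T}, U:{T} ∩→ {T}; cost 0
[col 0] EM: children E:{T}, M:{T} ∩→ {T}; cost 0
[col 0] AEMU: children AU:{T}, EM:{T} ∩→ {T}; cost 0
[col 1] AU: children A:{A}, U:{G} ∪→ {A,G}; cost 1
[col 1] EM: children E:{A}, M:{T} ∪→ {A,T}; cost 1
[col 1] AEMU: children AU:{A,G}, EM:{A,T} ∩→ {A}; cost 0
[col 2] AU: children A:{G}, U:{A} ∪→ {A,G}; cost 1
[col 2] EM: children E:{C}, M:{A} ∪→ {A,C}; cost 1
[col 2] AEMU: children AU:{A,G}, EM:{A,C} ∩→ {A}; cost 0
[col 3] AU: children A:{G}, U:{T} ∪→ {G,T}; cost 1
[col 3] EM: children E:{G}, M:{A} ∪→ {A,G}; cost 1
[col 3] AEMU: children AU:{G,T}, EM:{A,G} ∩→ {G}; cost 0
[col 4] AU: children A:{A}, U:{T} ∪→ {A,T}; cost 1
[col 4] EM: children E:{A}, M:{T} ∪→ {A,T}; cost 1
[col 4] AEMU: children AU:{A,T}, EM:{A,T} ∩→ {A,T}; cost 0
per-site changes: [0, 2, 2, 2, 2]; total = 8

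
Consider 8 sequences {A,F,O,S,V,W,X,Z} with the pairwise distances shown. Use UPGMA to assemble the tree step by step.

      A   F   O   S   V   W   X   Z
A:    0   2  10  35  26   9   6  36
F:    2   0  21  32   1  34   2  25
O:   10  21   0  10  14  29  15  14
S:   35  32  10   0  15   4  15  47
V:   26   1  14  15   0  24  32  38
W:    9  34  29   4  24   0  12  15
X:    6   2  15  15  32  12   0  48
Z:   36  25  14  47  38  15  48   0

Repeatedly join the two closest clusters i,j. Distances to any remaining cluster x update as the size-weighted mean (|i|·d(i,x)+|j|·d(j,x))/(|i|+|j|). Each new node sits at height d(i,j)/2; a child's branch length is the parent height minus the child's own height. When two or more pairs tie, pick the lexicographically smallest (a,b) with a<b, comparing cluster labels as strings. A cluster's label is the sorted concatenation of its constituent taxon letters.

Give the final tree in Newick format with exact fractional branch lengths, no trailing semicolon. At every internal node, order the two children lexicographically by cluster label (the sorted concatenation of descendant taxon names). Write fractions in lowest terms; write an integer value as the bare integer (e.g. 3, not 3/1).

iteration 1: select F,V (d=1); attach at lengths (1/2, 1/2); label the merged cluster FV
  updated: d(A,FV)=14, d(FV,O)=35/2, d(FV,S)=47/2, d(FV,W)=29, d(FV,X)=17, d(FV,Z)=63/2
iteration 2: select S,W (d=4); attach at lengths (2, 2); label the merged cluster SW
  updated: d(A,SW)=22, d(FV,SW)=105/4, d(O,SW)=39/2, d(SW,X)=27/2, d(SW,Z)=31
iteration 3: select A,X (d=6); attach at lengths (3, 3); label the merged cluster AX
  updated: d(AX,FV)=31/2, d(AX,O)=25/2, d(AX,SW)=71/4, d(AX,Z)=42
iteration 4: select AX,O (d=25/2); attach at lengths (13/4, 25/4); label the merged cluster AOX
  updated: d(AOX,FV)=97/6, d(AOX,SW)=55/3, d(AOX,Z)=98/3
iteration 5: select AOX,FV (d=97/6); attach at lengths (11/6, 91/12); label the merged cluster AFOVX
  updated: d(AFOVX,SW)=43/2, d(AFOVX,Z)=161/5
iteration 6: select AFOVX,SW (d=43/2); attach at lengths (8/3, 35/4); label the merged cluster AFOSVWX
  updated: d(AFOSVWX,Z)=223/7
iteration 7: select AFOSVWX,Z (d=223/7); attach at lengths (145/28, 223/14); label the merged cluster AFOSVWXZ
final tree: (((((A:3,X:3):13/4,O:25/4):11/6,(F:1/2,V:1/2):91/12):8/3,(S:2,W:2):35/4):145/28,Z:223/14)
total length: 5245/84

(((((A:3,X:3):13/4,O:25/4):11/6,(F:1/2,V:1/2):91/12):8/3,(S:2,W:2):35/4):145/28,Z:223/14)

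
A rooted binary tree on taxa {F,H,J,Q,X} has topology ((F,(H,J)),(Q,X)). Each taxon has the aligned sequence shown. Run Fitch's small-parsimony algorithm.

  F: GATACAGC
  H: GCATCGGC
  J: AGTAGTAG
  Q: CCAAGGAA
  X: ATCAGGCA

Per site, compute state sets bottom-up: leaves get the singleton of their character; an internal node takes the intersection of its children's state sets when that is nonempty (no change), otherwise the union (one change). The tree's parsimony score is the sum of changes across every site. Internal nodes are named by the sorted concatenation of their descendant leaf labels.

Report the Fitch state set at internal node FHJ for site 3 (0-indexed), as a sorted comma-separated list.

A

HJ@0: {G} ∪ {A} = {A,G} (union, +1)
FHJ@0: {G} ∩ {A,G} = {G} (intersection, +0)
QX@0: {C} ∪ {A} = {A,C} (union, +1)
FHJQX@0: {G} ∪ {A,C} = {A,C,G} (union, +1)
HJ@1: {C} ∪ {G} = {C,G} (union, +1)
FHJ@1: {A} ∪ {C,G} = {A,C,G} (union, +1)
QX@1: {C} ∪ {T} = {C,T} (union, +1)
FHJQX@1: {A,C,G} ∩ {C,T} = {C} (intersection, +0)
HJ@2: {A} ∪ {T} = {A,T} (union, +1)
FHJ@2: {T} ∩ {A,T} = {T} (intersection, +0)
QX@2: {A} ∪ {C} = {A,C} (union, +1)
FHJQX@2: {T} ∪ {A,C} = {A,C,T} (union, +1)
HJ@3: {T} ∪ {A} = {A,T} (union, +1)
FHJ@3: {A} ∩ {A,T} = {A} (intersection, +0)
QX@3: {A} ∩ {A} = {A} (intersection, +0)
FHJQX@3: {A} ∩ {A} = {A} (intersection, +0)
HJ@4: {C} ∪ {G} = {C,G} (union, +1)
FHJ@4: {C} ∩ {C,G} = {C} (intersection, +0)
QX@4: {G} ∩ {G} = {G} (intersection, +0)
FHJQX@4: {C} ∪ {G} = {C,G} (union, +1)
HJ@5: {G} ∪ {T} = {G,T} (union, +1)
FHJ@5: {A} ∪ {G,T} = {A,G,T} (union, +1)
QX@5: {G} ∩ {G} = {G} (intersection, +0)
FHJQX@5: {A,G,T} ∩ {G} = {G} (intersection, +0)
HJ@6: {G} ∪ {A} = {A,G} (union, +1)
FHJ@6: {G} ∩ {A,G} = {G} (intersection, +0)
QX@6: {A} ∪ {C} = {A,C} (union, +1)
FHJQX@6: {G} ∪ {A,C} = {A,C,G} (union, +1)
HJ@7: {C} ∪ {G} = {C,G} (union, +1)
FHJ@7: {C} ∩ {C,G} = {C} (intersection, +0)
QX@7: {A} ∩ {A} = {A} (intersection, +0)
FHJQX@7: {C} ∪ {A} = {A,C} (union, +1)
per-site changes: [3, 3, 3, 1, 2, 2, 3, 2]; total = 19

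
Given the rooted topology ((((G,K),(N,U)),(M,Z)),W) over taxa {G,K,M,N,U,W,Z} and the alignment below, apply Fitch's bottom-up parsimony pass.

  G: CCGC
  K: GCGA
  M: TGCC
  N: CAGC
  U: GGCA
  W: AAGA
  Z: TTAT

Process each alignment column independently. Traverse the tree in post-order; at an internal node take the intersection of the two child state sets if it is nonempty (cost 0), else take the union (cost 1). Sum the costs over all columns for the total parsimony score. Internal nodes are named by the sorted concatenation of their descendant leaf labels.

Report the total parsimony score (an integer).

15

GK@0: {C} ∪ {G} = {C,G} (union, +1)
NU@0: {C} ∪ {G} = {C,G} (union, +1)
GKNU@0: {C,G} ∩ {C,G} = {C,G} (intersection, +0)
MZ@0: {T} ∩ {T} = {T} (intersection, +0)
GKMNUZ@0: {C,G} ∪ {T} = {C,G,T} (union, +1)
GKMNUWZ@0: {C,G,T} ∪ {A} = {A,C,G,T} (union, +1)
GK@1: {C} ∩ {C} = {C} (intersection, +0)
NU@1: {A} ∪ {G} = {A,G} (union, +1)
GKNU@1: {C} ∪ {A,G} = {A,C,G} (union, +1)
MZ@1: {G} ∪ {T} = {G,T} (union, +1)
GKMNUZ@1: {A,C,G} ∩ {G,T} = {G} (intersection, +0)
GKMNUWZ@1: {G} ∪ {A} = {A,G} (union, +1)
GK@2: {G} ∩ {G} = {G} (intersection, +0)
NU@2: {G} ∪ {C} = {C,G} (union, +1)
GKNU@2: {G} ∩ {C,G} = {G} (intersection, +0)
MZ@2: {C} ∪ {A} = {A,C} (union, +1)
GKMNUZ@2: {G} ∪ {A,C} = {A,C,G} (union, +1)
GKMNUWZ@2: {A,C,G} ∩ {G} = {G} (intersection, +0)
GK@3: {C} ∪ {A} = {A,C} (union, +1)
NU@3: {C} ∪ {A} = {A,C} (union, +1)
GKNU@3: {A,C} ∩ {A,C} = {A,C} (intersection, +0)
MZ@3: {C} ∪ {T} = {C,T} (union, +1)
GKMNUZ@3: {A,C} ∩ {C,T} = {C} (intersection, +0)
GKMNUWZ@3: {C} ∪ {A} = {A,C} (union, +1)
per-site changes: [4, 4, 3, 4]; total = 15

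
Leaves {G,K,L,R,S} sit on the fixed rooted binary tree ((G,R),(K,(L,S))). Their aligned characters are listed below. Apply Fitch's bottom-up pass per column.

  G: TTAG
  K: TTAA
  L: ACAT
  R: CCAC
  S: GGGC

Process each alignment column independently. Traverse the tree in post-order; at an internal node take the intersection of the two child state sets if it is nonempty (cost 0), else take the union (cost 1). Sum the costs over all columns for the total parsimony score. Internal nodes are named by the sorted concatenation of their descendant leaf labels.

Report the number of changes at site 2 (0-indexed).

[col 0] GR: children G:{T}, R:{C} ∪→ {C,T}; cost 1
[col 0] LS: children L:{A}, S:{G} ∪→ {A,G}; cost 1
[col 0] KLS: children K:{T}, LS:{A,G} ∪→ {A,G,T}; cost 1
[col 0] GKLRS: children GR:{C,T}, KLS:{A,G,T} ∩→ {T}; cost 0
[col 1] GR: children G:{T}, R:{C} ∪→ {C,T}; cost 1
[col 1] LS: children L:{C}, S:{G} ∪→ {C,G}; cost 1
[col 1] KLS: children K:{T}, LS:{C,G} ∪→ {C,G,T}; cost 1
[col 1] GKLRS: children GR:{C,T}, KLS:{C,G,T} ∩→ {C,T}; cost 0
[col 2] GR: children G:{A}, R:{A} ∩→ {A}; cost 0
[col 2] LS: children L:{A}, S:{G} ∪→ {A,G}; cost 1
[col 2] KLS: children K:{A}, LS:{A,G} ∩→ {A}; cost 0
[col 2] GKLRS: children GR:{A}, KLS:{A} ∩→ {A}; cost 0
[col 3] GR: children G:{G}, R:{C} ∪→ {C,G}; cost 1
[col 3] LS: children L:{T}, S:{C} ∪→ {C,T}; cost 1
[col 3] KLS: children K:{A}, LS:{C,T} ∪→ {A,C,T}; cost 1
[col 3] GKLRS: children GR:{C,G}, KLS:{A,C,T} ∩→ {C}; cost 0
per-site changes: [3, 3, 1, 3]; total = 10

1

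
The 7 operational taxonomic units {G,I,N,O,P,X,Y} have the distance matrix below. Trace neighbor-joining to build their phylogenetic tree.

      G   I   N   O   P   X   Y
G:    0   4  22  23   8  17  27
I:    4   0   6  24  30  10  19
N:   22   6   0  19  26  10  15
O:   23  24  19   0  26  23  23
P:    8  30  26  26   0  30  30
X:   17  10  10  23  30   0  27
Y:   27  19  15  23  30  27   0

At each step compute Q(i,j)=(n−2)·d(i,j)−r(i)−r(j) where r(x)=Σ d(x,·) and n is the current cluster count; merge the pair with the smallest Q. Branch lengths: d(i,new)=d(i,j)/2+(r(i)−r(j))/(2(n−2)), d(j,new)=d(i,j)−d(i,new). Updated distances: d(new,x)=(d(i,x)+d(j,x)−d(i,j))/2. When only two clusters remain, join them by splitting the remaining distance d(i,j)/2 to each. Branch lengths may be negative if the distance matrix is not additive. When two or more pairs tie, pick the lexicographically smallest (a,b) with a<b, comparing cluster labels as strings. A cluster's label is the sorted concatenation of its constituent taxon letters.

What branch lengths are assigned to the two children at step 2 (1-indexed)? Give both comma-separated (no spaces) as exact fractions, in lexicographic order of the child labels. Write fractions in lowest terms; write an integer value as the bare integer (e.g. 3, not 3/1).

step 1: merge (G,P) at d=8, Q=-211; branch lengths G→-9/10, P→89/10; new cluster GP
  updated: d(GP,I)=13, d(GP,N)=20, d(GP,O)=41/2, d(GP,X)=39/2, d(GP,Y)=49/2
step 2: merge (O,Y) at d=23, Q=-126; branch lengths O→93/8, Y→91/8; new cluster OY
  updated: d(GP,OY)=11, d(I,OY)=10, d(N,OY)=11/2, d(OY,X)=27/2
step 3: merge (GP,OY) at d=11, Q=-141/2; branch lengths GP→113/12, OY→19/12; new cluster GOPY
  updated: d(GOPY,I)=6, d(GOPY,N)=29/4, d(GOPY,X)=11
step 4: merge (GOPY,I) at d=6, Q=-137/4; branch lengths GOPY→57/16, I→39/16; new cluster GIOPY
  updated: d(GIOPY,N)=29/8, d(GIOPY,X)=15/2
step 5: merge (GIOPY,N) at d=29/8, Q=-169/8; branch lengths GIOPY→9/16, N→49/16; new cluster GINOPY
  updated: d(GINOPY,X)=111/16
step 6: merge (GINOPY,X) at d=111/16; branch lengths GINOPY→111/32, X→111/32; new cluster GINOPXY
final tree: (((((G:-9/10,P:89/10):113/12,(O:93/8,Y:91/8):19/12):57/16,I:39/16):9/16,N:49/16):111/32,X:111/32)
total length: 937/16

93/8,91/8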